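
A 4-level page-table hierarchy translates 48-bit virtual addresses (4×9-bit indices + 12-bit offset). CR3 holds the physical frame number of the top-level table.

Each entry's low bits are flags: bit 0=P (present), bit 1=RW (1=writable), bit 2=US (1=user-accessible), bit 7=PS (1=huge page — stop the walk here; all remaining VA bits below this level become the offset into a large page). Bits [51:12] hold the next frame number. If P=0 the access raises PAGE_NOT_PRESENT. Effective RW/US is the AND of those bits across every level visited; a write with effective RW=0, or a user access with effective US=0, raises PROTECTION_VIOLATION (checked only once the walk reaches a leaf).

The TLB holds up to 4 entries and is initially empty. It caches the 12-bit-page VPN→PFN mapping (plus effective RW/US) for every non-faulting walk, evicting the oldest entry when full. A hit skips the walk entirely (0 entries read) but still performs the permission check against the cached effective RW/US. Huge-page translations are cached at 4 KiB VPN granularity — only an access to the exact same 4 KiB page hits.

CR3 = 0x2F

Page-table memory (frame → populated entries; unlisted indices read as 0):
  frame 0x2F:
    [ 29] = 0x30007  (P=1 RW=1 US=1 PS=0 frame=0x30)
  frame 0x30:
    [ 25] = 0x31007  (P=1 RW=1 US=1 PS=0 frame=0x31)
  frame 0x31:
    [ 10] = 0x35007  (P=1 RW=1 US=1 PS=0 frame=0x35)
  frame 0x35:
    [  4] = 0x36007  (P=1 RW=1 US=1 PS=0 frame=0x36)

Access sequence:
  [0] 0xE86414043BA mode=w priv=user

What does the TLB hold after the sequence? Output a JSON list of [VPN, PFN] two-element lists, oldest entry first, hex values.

Trace:
#0 VA=0xE86414043BA (w,user):
  lvl0: tbl 0x2F, slot 29 ⇒ 0x30007 (P1/RW1/US1/PS0)
  lvl1: tbl 0x30, slot 25 ⇒ 0x31007 (P1/RW1/US1/PS0)
  lvl2: tbl 0x31, slot 10 ⇒ 0x35007 (P1/RW1/US1/PS0)
  lvl3: tbl 0x35, slot 4 ⇒ 0x36007 (P1/RW1/US1/PS0)
  ✓ 0x363BA  — 4 lookups

TLB: [["0xE8641404", "0x36"]]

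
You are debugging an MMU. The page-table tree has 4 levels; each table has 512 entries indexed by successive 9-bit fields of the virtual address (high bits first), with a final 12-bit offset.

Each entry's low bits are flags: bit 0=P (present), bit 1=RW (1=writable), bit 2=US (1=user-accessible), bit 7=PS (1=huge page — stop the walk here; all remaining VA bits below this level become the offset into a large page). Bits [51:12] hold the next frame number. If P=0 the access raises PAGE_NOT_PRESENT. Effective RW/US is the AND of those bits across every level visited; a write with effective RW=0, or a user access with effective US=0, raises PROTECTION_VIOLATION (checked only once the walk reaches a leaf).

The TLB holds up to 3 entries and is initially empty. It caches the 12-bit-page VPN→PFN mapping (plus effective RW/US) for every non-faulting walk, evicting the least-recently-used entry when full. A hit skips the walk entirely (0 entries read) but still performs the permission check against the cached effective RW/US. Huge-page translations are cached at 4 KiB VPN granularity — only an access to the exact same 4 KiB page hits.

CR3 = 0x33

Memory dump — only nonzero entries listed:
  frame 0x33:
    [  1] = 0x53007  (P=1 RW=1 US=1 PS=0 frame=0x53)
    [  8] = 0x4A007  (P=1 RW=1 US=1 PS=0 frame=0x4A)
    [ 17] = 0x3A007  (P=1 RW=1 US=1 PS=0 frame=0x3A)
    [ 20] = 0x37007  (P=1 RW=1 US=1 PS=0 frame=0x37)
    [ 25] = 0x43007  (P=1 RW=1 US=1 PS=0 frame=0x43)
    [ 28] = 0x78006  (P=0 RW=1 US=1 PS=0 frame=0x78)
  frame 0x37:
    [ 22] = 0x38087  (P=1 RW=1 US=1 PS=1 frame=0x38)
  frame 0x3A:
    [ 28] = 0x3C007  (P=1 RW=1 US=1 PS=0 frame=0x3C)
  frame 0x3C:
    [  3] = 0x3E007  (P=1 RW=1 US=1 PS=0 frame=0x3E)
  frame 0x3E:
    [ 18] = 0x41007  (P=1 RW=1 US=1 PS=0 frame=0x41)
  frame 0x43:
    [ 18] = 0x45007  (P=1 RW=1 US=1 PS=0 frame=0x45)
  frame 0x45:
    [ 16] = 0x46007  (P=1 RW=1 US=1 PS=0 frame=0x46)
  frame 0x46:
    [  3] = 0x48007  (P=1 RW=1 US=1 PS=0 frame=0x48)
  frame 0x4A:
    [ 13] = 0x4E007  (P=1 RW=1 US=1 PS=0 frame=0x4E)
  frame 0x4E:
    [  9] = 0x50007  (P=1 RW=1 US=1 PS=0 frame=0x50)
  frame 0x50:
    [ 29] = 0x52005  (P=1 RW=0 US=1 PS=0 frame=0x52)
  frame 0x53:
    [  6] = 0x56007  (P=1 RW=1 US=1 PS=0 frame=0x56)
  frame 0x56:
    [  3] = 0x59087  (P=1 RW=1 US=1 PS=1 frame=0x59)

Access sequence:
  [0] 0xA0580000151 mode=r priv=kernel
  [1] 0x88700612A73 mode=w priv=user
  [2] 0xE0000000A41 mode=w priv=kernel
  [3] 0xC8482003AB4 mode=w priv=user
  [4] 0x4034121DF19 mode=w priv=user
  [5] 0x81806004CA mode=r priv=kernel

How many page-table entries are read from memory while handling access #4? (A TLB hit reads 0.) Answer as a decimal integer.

Per-access translation:
#0 VA=0xA0580000151 (r,kernel):
  lvl0: tbl 0x33, slot 20 ⇒ 0x37007 (P1/RW1/US1/PS0)
  lvl1: tbl 0x37, slot 22 ⇒ 0x38087 (P1/RW1/US1/PS1)
  ⇒ phys 0x38151 (huge @L1)  [2 reads]
#1 VA=0x88700612A73 (w,user):
  lvl0: tbl 0x33, slot 17 ⇒ 0x3A007 (P1/RW1/US1/PS0)
  lvl1: tbl 0x3A, slot 28 ⇒ 0x3C007 (P1/RW1/US1/PS0)
  lvl2: tbl 0x3C, slot 3 ⇒ 0x3E007 (P1/RW1/US1/PS0)
  lvl3: tbl 0x3E, slot 18 ⇒ 0x41007 (P1/RW1/US1/PS0)
  ⇒ phys 0x41A73  [4 reads]
#2 VA=0xE0000000A41 (w,kernel):
  lvl0: tbl 0x33, slot 28 ⇒ 0x78006 (P0/RW1/US1/PS0)
  ⇒ fault: PAGE_NOT_PRESENT  — 1 lookups
#3 VA=0xC8482003AB4 (w,user):
  lvl0: tbl 0x33, slot 25 ⇒ 0x43007 (P1/RW1/US1/PS0)
  lvl1: tbl 0x43, slot 18 ⇒ 0x45007 (P1/RW1/US1/PS0)
  lvl2: tbl 0x45, slot 16 ⇒ 0x46007 (P1/RW1/US1/PS0)
  lvl3: tbl 0x46, slot 3 ⇒ 0x48007 (P1/RW1/US1/PS0)
  ⇒ phys 0x48AB4  [4 reads]
#4 VA=0x4034121DF19 (w,user):
  lvl0: tbl 0x33, slot 8 ⇒ 0x4A007 (P1/RW1/US1/PS0)
  lvl1: tbl 0x4A, slot 13 ⇒ 0x4E007 (P1/RW1/US1/PS0)
  lvl2: tbl 0x4E, slot 9 ⇒ 0x50007 (P1/RW1/US1/PS0)
  lvl3: tbl 0x50, slot 29 ⇒ 0x52005 (P1/RW0/US1/PS0)
  ⇒ fault: PROTECTION_VIOLATION  — 4 lookups
#5 VA=0x81806004CA (r,kernel):
  lvl0: tbl 0x33, slot 1 ⇒ 0x53007 (P1/RW1/US1/PS0)
  lvl1: tbl 0x53, slot 6 ⇒ 0x56007 (P1/RW1/US1/PS0)
  lvl2: tbl 0x56, slot 3 ⇒ 0x59087 (P1/RW1/US1/PS1)
  ⇒ phys 0x594CA (huge @L2)  [3 reads]

Entries read for #4: 4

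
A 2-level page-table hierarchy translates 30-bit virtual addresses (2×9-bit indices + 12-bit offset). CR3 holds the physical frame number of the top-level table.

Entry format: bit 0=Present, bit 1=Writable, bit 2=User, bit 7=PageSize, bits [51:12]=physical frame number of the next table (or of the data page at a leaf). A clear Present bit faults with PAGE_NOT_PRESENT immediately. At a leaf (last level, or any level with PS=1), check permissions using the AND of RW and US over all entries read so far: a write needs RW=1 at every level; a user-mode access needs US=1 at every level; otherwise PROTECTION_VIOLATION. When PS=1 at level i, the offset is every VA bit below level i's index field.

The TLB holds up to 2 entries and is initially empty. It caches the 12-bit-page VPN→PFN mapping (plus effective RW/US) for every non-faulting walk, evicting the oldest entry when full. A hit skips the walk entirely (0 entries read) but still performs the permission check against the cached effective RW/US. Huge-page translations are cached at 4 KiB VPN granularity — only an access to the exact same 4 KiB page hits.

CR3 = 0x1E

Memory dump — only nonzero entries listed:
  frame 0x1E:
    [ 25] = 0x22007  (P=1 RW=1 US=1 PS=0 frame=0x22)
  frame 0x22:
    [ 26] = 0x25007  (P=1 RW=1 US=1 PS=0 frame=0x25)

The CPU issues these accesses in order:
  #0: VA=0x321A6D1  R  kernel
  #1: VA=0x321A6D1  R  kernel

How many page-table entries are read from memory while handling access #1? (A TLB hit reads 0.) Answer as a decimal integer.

Per-access translation:
#0 VA=0x321A6D1 (r,kernel):
  L0 @0x1E[25] → 0x22007  P=1,RW=1,US=1,PS=0
  L1 @0x22[26] → 0x25007  P=1,RW=1,US=1,PS=0
  ⇒ phys 0x256D1  [2 reads]
#1 VA=0x321A6D1 (r,kernel):
  TLB hit vpn=0x321A → PA=0x256D1

Entries read for #1: 0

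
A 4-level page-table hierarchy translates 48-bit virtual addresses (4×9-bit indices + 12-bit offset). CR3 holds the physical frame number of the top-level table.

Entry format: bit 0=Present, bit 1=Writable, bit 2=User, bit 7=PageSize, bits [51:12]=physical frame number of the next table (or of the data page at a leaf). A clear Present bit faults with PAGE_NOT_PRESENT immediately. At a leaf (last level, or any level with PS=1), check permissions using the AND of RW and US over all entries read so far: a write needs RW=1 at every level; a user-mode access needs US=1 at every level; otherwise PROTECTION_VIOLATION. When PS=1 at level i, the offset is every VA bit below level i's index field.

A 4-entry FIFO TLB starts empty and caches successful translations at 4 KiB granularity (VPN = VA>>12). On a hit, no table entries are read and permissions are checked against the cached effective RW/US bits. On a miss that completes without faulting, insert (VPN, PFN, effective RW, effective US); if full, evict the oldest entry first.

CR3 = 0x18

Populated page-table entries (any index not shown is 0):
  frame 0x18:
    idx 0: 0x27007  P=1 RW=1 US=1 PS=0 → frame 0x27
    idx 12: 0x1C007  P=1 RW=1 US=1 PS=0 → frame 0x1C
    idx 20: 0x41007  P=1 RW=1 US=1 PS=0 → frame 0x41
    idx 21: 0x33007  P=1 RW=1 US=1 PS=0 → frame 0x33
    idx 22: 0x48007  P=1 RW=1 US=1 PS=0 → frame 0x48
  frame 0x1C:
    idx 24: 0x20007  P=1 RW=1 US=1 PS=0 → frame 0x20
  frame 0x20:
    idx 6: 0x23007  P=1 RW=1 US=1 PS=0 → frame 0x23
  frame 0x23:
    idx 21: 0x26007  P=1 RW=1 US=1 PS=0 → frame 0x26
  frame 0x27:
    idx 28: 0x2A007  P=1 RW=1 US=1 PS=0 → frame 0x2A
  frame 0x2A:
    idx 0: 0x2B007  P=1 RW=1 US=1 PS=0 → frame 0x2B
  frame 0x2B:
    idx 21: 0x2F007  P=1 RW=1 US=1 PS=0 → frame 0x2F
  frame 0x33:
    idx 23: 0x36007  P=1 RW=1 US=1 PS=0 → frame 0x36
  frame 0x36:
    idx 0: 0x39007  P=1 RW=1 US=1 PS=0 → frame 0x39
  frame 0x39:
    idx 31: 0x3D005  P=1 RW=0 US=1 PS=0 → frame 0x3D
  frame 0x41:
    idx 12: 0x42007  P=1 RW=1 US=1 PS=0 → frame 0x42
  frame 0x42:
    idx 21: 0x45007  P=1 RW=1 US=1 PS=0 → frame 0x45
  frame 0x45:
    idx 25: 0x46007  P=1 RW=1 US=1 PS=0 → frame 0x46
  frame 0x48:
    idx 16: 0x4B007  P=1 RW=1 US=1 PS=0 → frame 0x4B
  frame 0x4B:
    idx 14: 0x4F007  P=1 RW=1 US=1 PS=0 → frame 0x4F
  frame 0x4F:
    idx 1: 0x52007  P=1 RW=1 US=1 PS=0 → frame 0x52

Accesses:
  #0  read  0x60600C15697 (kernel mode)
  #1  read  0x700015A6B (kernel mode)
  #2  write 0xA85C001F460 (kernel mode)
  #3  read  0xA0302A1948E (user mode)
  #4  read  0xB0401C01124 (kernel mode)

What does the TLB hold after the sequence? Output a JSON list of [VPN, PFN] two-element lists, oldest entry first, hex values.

Trace:
#0 VA=0x60600C15697 (r,kernel):
  L0: frame=0x18 idx=12 entry=0x1C007 [P=1 RW=1 US=1 PS=0]
  L1: frame=0x1C idx=24 entry=0x20007 [P=1 RW=1 US=1 PS=0]
  L2: frame=0x20 idx=6 entry=0x23007 [P=1 RW=1 US=1 PS=0]
  L3: frame=0x23 idx=21 entry=0x26007 [P=1 RW=1 US=1 PS=0]
  ⇒ phys 0x26697  [4 reads]
#1 VA=0x700015A6B (r,kernel):
  L0: frame=0x18 idx=0 entry=0x27007 [P=1 RW=1 US=1 PS=0]
  L1: frame=0x27 idx=28 entry=0x2A007 [P=1 RW=1 US=1 PS=0]
  L2: frame=0x2A idx=0 entry=0x2B007 [P=1 RW=1 US=1 PS=0]
  L3: frame=0x2B idx=21 entry=0x2F007 [P=1 RW=1 US=1 PS=0]
  ⇒ phys 0x2FA6B  [4 reads]
#2 VA=0xA85C001F460 (w,kernel):
  L0: frame=0x18 idx=21 entry=0x33007 [P=1 RW=1 US=1 PS=0]
  L1: frame=0x33 idx=23 entry=0x36007 [P=1 RW=1 US=1 PS=0]
  L2: frame=0x36 idx=0 entry=0x39007 [P=1 RW=1 US=1 PS=0]
  L3: frame=0x39 idx=31 entry=0x3D005 [P=1 RW=0 US=1 PS=0]
  ✗ PROTECTION_VIOLATION  [4 reads]
#3 VA=0xA0302A1948E (r,user):
  L0: frame=0x18 idx=20 entry=0x41007 [P=1 RW=1 US=1 PS=0]
  L1: frame=0x41 idx=12 entry=0x42007 [P=1 RW=1 US=1 PS=0]
  L2: frame=0x42 idx=21 entry=0x45007 [P=1 RW=1 US=1 PS=0]
  L3: frame=0x45 idx=25 entry=0x46007 [P=1 RW=1 US=1 PS=0]
  ⇒ phys 0x4648E  [4 reads]
#4 VA=0xB0401C01124 (r,kernel):
  L0: frame=0x18 idx=22 entry=0x48007 [P=1 RW=1 US=1 PS=0]
  L1: frame=0x48 idx=16 entry=0x4B007 [P=1 RW=1 US=1 PS=0]
  L2: frame=0x4B idx=14 entry=0x4F007 [P=1 RW=1 US=1 PS=0]
  L3: frame=0x4F idx=1 entry=0x52007 [P=1 RW=1 US=1 PS=0]
  ⇒ phys 0x52124  [4 reads]

TLB: [["0x60600C15", "0x26"], ["0x700015", "0x2F"], ["0xA0302A19", "0x46"], ["0xB0401C01", "0x52"]]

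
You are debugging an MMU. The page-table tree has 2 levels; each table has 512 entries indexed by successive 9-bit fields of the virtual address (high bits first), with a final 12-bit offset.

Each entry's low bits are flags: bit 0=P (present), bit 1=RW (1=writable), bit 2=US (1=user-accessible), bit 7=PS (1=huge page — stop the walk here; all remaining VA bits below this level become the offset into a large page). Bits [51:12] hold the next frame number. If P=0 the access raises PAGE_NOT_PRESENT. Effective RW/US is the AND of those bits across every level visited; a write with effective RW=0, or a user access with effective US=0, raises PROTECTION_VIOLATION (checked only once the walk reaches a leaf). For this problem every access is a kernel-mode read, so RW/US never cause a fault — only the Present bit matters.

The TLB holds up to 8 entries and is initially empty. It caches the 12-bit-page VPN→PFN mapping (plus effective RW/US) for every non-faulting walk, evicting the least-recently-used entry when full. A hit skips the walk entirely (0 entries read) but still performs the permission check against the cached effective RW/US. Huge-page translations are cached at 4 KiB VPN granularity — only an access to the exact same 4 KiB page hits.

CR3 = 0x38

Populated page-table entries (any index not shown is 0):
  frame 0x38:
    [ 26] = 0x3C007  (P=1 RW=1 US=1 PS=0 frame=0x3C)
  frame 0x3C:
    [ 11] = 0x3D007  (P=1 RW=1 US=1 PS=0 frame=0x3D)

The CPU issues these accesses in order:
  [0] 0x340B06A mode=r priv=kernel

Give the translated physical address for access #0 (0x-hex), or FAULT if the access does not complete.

Per-access translation:
#0 VA=0x340B06A (r,kernel):
  L0: frame=0x38 idx=26 entry=0x3C007 [P=1 RW=1 US=1 PS=0]
  L1: frame=0x3C idx=11 entry=0x3D007 [P=1 RW=1 US=1 PS=0]
  ⇒ phys 0x3D06A  [2 reads]

Access #0 PA: 0x3D06A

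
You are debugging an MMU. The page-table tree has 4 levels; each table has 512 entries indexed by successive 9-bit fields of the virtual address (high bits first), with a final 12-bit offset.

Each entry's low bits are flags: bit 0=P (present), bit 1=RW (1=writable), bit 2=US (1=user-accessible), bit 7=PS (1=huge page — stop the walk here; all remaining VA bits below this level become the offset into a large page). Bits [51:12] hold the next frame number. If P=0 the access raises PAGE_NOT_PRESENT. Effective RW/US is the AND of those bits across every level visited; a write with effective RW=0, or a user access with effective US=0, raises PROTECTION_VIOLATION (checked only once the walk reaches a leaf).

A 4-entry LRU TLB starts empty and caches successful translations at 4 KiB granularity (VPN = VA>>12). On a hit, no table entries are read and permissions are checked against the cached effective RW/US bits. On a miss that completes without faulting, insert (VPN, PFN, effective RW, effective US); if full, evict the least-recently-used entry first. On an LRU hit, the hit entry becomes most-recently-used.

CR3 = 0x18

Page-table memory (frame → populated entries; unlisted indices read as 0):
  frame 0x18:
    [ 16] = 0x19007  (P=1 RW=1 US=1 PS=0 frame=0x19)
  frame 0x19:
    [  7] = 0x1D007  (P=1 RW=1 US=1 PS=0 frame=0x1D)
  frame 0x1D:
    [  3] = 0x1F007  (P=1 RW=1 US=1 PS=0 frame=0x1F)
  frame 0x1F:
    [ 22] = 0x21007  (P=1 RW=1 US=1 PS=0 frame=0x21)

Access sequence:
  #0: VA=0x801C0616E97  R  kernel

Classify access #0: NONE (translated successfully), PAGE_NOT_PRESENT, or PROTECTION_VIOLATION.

Walk each access:
#0 VA=0x801C0616E97 (r,kernel):
  lvl0: tbl 0x18, slot 16 ⇒ 0x19007 (P1/RW1/US1/PS0)
  lvl1: tbl 0x19, slot 7 ⇒ 0x1D007 (P1/RW1/US1/PS0)
  lvl2: tbl 0x1D, slot 3 ⇒ 0x1F007 (P1/RW1/US1/PS0)
  lvl3: tbl 0x1F, slot 22 ⇒ 0x21007 (P1/RW1/US1/PS0)
  ✓ 0x21E97  — 4 lookups

Access #0 fault: NONE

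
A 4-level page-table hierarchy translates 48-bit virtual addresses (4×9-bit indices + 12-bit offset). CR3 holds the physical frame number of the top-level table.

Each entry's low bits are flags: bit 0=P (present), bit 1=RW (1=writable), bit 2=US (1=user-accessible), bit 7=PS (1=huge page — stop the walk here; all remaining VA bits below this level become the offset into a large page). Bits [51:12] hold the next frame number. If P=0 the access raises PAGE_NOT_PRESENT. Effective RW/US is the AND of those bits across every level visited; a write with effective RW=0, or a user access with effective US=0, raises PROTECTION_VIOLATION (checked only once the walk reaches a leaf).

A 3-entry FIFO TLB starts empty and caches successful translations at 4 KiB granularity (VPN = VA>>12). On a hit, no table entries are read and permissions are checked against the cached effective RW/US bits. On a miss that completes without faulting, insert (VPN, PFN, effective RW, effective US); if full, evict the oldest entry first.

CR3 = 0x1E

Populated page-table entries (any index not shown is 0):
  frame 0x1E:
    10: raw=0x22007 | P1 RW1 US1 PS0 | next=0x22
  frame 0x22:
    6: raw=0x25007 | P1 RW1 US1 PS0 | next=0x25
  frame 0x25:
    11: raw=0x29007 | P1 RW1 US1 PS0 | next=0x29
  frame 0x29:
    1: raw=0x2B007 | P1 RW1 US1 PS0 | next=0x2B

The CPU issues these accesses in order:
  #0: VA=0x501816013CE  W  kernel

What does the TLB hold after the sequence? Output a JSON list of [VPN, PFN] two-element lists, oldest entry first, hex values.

Per-access translation:
#0 VA=0x501816013CE (w,kernel):
  L0 @0x1E[10] → 0x22007  P=1,RW=1,US=1,PS=0
  L1 @0x22[6] → 0x25007  P=1,RW=1,US=1,PS=0
  L2 @0x25[11] → 0x29007  P=1,RW=1,US=1,PS=0
  L3 @0x29[1] → 0x2B007  P=1,RW=1,US=1,PS=0
  ✓ 0x2B3CE  — 4 lookups

TLB: [["0x50181601", "0x2B"]]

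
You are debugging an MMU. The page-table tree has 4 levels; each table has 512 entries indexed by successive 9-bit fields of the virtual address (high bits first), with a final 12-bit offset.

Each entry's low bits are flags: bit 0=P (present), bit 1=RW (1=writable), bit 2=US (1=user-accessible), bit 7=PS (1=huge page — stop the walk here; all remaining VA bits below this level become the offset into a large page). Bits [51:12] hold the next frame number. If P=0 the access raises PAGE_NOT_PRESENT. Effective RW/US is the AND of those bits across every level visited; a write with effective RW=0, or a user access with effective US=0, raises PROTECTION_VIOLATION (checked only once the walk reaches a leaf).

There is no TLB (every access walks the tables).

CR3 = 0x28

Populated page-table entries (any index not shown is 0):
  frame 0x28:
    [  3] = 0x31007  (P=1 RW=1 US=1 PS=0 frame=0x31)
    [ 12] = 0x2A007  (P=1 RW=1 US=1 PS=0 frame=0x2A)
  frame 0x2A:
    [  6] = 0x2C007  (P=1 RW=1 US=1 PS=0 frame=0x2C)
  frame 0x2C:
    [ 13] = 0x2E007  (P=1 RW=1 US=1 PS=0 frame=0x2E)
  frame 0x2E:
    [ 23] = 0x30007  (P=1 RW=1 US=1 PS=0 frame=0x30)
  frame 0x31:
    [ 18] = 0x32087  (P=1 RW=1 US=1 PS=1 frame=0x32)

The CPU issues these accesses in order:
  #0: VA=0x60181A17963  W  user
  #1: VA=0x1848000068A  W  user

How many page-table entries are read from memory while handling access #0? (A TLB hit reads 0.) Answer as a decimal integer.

Trace:
#0 VA=0x60181A17963 (w,user):
  lvl0: tbl 0x28, slot 12 ⇒ 0x2A007 (P1/RW1/US1/PS0)
  lvl1: tbl 0x2A, slot 6 ⇒ 0x2C007 (P1/RW1/US1/PS0)
  lvl2: tbl 0x2C, slot 13 ⇒ 0x2E007 (P1/RW1/US1/PS0)
  lvl3: tbl 0x2E, slot 23 ⇒ 0x30007 (P1/RW1/US1/PS0)
  ⇒ phys 0x30963  [4 reads]
#1 VA=0x1848000068A (w,user):
  lvl0: tbl 0x28, slot 3 ⇒ 0x31007 (P1/RW1/US1/PS0)
  lvl1: tbl 0x31, slot 18 ⇒ 0x32087 (P1/RW1/US1/PS1)
  ⇒ phys 0x3268A (huge @L1)  [2 reads]

Entries read for #0: 4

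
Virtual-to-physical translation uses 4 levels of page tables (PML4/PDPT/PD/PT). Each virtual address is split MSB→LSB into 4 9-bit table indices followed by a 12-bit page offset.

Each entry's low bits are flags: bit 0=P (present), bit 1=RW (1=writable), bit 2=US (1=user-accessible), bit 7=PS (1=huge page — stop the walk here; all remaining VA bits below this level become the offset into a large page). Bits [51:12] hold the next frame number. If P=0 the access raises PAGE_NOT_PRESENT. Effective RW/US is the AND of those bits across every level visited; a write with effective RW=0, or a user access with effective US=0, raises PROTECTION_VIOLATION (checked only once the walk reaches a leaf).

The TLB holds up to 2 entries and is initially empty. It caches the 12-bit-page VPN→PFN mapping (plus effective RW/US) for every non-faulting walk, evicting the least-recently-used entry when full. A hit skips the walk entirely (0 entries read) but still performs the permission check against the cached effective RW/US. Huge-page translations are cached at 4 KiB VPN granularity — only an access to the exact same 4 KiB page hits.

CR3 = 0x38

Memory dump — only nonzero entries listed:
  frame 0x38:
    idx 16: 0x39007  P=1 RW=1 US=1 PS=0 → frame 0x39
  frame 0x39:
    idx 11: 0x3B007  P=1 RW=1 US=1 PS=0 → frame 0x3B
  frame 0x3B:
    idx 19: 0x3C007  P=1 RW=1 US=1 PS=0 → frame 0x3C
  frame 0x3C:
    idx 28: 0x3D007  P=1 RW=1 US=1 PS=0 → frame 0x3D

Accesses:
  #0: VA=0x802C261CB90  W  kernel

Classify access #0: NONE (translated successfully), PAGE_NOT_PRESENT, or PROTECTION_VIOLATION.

Per-access translation:
#0 VA=0x802C261CB90 (w,kernel):
  L0 @0x38[16] → 0x39007  P=1,RW=1,US=1,PS=0
  L1 @0x39[11] → 0x3B007  P=1,RW=1,US=1,PS=0
  L2 @0x3B[19] → 0x3C007  P=1,RW=1,US=1,PS=0
  L3 @0x3C[28] → 0x3D007  P=1,RW=1,US=1,PS=0
  ⇒ phys 0x3DB90  [4 reads]

Access #0 fault: NONE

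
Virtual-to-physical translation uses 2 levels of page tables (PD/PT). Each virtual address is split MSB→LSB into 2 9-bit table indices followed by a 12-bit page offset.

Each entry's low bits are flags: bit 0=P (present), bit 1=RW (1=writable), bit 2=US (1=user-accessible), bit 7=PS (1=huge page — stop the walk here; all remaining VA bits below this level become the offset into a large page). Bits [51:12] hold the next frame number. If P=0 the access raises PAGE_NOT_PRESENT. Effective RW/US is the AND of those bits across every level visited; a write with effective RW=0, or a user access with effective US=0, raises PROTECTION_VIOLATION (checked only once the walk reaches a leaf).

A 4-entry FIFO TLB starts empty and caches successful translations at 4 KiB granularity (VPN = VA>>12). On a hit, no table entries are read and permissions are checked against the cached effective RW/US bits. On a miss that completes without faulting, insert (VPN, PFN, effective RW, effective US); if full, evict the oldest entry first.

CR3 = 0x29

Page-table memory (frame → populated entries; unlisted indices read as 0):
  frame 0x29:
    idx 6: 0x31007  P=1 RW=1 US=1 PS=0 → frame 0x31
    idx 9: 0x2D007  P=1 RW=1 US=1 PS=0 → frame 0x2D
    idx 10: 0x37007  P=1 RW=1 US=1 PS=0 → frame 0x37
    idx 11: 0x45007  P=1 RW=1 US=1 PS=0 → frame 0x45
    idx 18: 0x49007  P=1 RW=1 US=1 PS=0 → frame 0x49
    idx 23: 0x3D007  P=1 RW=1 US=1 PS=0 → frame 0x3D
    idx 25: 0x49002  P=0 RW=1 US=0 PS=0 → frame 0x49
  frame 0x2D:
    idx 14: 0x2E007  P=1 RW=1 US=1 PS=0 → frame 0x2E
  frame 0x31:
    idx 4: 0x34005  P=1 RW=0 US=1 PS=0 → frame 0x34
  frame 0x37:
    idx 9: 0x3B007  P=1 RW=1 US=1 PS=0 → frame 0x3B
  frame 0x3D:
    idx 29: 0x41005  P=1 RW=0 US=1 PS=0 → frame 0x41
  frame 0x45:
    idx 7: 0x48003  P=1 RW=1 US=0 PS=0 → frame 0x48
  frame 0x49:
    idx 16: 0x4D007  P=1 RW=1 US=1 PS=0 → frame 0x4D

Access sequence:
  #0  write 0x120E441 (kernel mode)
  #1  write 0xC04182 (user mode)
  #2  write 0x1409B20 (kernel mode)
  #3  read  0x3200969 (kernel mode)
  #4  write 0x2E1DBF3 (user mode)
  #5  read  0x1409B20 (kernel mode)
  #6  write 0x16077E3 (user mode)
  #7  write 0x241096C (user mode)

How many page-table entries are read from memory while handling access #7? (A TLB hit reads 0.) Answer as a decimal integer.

Walk each access:
#0 VA=0x120E441 (w,kernel):
  [0] read 0x29 idx=9: raw=0x2D007 flags P=1 W=1 U=1 S=0
  [1] read 0x2D idx=14: raw=0x2E007 flags P=1 W=1 U=1 S=0
  ⇒ phys 0x2E441  [2 reads]
#1 VA=0xC04182 (w,user):
  [0] read 0x29 idx=6: raw=0x31007 flags P=1 W=1 U=1 S=0
  [1] read 0x31 idx=4: raw=0x34005 flags P=1 W=0 U=1 S=0
  → PROTECTION_VIOLATION  (2 entries read)
#2 VA=0x1409B20 (w,kernel):
  [0] read 0x29 idx=10: raw=0x37007 flags P=1 W=1 U=1 S=0
  [1] read 0x37 idx=9: raw=0x3B007 flags P=1 W=1 U=1 S=0
  ⇒ phys 0x3BB20  [2 reads]
#3 VA=0x3200969 (r,kernel):
  [0] read 0x29 idx=25: raw=0x49002 flags P=0 W=1 U=0 S=0
  → PAGE_NOT_PRESENT  (1 entries read)
#4 VA=0x2E1DBF3 (w,user):
  [0] read 0x29 idx=23: raw=0x3D007 flags P=1 W=1 U=1 S=0
  [1] read 0x3D idx=29: raw=0x41005 flags P=1 W=0 U=1 S=0
  → PROTECTION_VIOLATION  (2 entries read)
#5 VA=0x1409B20 (r,kernel):
  TLB hit vpn=0x1409 → PA=0x3BB20
#6 VA=0x16077E3 (w,user):
  [0] read 0x29 idx=11: raw=0x45007 flags P=1 W=1 U=1 S=0
  [1] read 0x45 idx=7: raw=0x48003 flags P=1 W=1 U=0 S=0
  → PROTECTION_VIOLATION  (2 entries read)
#7 VA=0x241096C (w,user):
  [0] read 0x29 idx=18: raw=0x49007 flags P=1 W=1 U=1 S=0
  [1] read 0x49 idx=16: raw=0x4D007 flags P=1 W=1 U=1 S=0
  ⇒ phys 0x4D96C  [2 reads]

Entries read for #7: 2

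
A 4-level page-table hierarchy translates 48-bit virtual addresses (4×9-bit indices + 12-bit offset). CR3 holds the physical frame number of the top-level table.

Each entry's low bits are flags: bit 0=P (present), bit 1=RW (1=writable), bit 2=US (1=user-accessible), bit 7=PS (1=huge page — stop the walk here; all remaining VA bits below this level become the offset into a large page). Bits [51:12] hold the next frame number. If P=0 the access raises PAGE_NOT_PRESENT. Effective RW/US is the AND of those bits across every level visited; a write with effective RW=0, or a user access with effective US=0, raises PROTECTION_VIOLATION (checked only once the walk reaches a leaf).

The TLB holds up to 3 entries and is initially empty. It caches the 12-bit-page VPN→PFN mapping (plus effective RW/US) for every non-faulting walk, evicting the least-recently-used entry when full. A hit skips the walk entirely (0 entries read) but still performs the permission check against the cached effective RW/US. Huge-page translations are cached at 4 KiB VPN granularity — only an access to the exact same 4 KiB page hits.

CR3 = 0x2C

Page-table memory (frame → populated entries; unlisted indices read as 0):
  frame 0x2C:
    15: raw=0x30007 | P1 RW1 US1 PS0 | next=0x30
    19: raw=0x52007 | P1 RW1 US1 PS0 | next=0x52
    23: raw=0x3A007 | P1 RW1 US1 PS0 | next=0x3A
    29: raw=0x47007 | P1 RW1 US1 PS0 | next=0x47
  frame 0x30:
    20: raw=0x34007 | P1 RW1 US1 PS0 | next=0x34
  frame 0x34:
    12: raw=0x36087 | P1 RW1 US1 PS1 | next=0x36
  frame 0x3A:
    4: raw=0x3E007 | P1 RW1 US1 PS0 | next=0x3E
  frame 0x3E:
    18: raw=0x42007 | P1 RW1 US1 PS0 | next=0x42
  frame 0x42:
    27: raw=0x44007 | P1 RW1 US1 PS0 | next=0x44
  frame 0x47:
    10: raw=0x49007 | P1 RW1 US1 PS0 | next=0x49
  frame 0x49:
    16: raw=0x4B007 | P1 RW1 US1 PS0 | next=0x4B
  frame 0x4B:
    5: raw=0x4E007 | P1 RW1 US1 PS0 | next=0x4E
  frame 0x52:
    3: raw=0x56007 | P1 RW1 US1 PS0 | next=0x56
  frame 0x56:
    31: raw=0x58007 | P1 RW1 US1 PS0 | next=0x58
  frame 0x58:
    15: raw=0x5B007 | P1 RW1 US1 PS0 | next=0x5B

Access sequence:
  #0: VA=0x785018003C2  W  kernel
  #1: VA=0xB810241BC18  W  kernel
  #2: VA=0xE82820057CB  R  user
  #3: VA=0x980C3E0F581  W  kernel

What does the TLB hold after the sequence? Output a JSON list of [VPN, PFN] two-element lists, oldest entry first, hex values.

Trace:
#0 VA=0x785018003C2 (w,kernel):
  [0] read 0x2C idx=15: raw=0x30007 flags P=1 W=1 U=1 S=0
  [1] read 0x30 idx=20: raw=0x34007 flags P=1 W=1 U=1 S=0
  [2] read 0x34 idx=12: raw=0x36087 flags P=1 W=1 U=1 S=1
  ✓ 0x363C2 (huge @L2)  — 3 lookups
#1 VA=0xB810241BC18 (w,kernel):
  [0] read 0x2C idx=23: raw=0x3A007 flags P=1 W=1 U=1 S=0
  [1] read 0x3A idx=4: raw=0x3E007 flags P=1 W=1 U=1 S=0
  [2] read 0x3E idx=18: raw=0x42007 flags P=1 W=1 U=1 S=0
  [3] read 0x42 idx=27: raw=0x44007 flags P=1 W=1 U=1 S=0
  ✓ 0x44C18  — 4 lookups
#2 VA=0xE82820057CB (r,user):
  [0] read 0x2C idx=29: raw=0x47007 flags P=1 W=1 U=1 S=0
  [1] read 0x47 idx=10: raw=0x49007 flags P=1 W=1 U=1 S=0
  [2] read 0x49 idx=16: raw=0x4B007 flags P=1 W=1 U=1 S=0
  [3] read 0x4B idx=5: raw=0x4E007 flags P=1 W=1 U=1 S=0
  ✓ 0x4E7CB  — 4 lookups
#3 VA=0x980C3E0F581 (w,kernel):
  [0] read 0x2C idx=19: raw=0x52007 flags P=1 W=1 U=1 S=0
  [1] read 0x52 idx=3: raw=0x56007 flags P=1 W=1 U=1 S=0
  [2] read 0x56 idx=31: raw=0x58007 flags P=1 W=1 U=1 S=0
  [3] read 0x58 idx=15: raw=0x5B007 flags P=1 W=1 U=1 S=0
  ✓ 0x5B581  — 4 lookups

TLB: [["0xB810241B", "0x44"], ["0xE8282005", "0x4E"], ["0x980C3E0F", "0x5B"]]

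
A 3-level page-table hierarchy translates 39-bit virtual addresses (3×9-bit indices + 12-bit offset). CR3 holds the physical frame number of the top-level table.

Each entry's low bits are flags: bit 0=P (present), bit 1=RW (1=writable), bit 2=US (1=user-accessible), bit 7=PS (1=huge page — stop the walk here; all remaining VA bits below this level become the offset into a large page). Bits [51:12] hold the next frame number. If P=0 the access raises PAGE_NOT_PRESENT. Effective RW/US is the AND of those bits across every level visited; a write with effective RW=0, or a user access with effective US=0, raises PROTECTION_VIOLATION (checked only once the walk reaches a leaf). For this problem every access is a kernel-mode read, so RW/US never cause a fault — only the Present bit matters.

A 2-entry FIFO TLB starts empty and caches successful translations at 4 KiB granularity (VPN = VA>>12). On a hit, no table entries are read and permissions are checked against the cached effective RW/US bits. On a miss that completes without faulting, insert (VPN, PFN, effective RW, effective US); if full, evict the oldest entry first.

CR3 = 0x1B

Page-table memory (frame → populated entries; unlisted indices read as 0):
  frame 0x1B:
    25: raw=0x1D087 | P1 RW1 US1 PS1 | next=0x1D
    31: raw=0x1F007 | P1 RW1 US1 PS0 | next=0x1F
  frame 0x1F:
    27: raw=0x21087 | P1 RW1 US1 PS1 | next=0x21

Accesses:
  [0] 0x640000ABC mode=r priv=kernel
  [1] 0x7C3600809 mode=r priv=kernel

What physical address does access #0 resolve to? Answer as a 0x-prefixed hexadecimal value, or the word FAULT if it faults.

Walk each access:
#0 VA=0x640000ABC (r,kernel):
  lvl0: tbl 0x1B, slot 25 ⇒ 0x1D087 (P1/RW1/US1/PS1)
  → PA=0x1DABC (huge @L0)  (1 entries read)
#1 VA=0x7C3600809 (r,kernel):
  lvl0: tbl 0x1B, slot 31 ⇒ 0x1F007 (P1/RW1/US1/PS0)
  lvl1: tbl 0x1F, slot 27 ⇒ 0x21087 (P1/RW1/US1/PS1)
  → PA=0x21809 (huge @L1)  (2 entries read)

Access #0 PA: 0x1DABC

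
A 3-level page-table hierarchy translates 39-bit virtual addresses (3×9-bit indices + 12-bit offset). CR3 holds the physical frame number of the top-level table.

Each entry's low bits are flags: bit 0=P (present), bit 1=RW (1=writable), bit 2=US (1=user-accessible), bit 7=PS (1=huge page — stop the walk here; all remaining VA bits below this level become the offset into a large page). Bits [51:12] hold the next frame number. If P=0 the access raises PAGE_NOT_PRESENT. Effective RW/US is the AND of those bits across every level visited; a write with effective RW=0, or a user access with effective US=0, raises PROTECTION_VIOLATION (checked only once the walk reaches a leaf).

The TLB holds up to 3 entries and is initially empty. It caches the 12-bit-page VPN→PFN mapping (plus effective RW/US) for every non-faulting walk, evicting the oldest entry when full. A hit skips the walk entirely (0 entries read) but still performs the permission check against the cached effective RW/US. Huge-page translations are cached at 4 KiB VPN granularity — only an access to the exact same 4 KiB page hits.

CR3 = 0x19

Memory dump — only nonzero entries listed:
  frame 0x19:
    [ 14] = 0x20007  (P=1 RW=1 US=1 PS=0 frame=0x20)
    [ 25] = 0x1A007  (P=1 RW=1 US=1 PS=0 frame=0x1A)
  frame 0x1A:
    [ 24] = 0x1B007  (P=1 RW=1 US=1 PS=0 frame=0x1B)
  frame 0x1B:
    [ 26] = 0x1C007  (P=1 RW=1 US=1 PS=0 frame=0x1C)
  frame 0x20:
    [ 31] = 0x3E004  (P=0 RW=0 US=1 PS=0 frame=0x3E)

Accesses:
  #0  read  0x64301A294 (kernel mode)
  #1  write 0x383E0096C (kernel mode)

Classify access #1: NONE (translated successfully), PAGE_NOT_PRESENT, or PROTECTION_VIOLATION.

Trace:
#0 VA=0x64301A294 (r,kernel):
  [0] read 0x19 idx=25: raw=0x1A007 flags P=1 W=1 U=1 S=0
  [1] read 0x1A idx=24: raw=0x1B007 flags P=1 W=1 U=1 S=0
  [2] read 0x1B idx=26: raw=0x1C007 flags P=1 W=1 U=1 S=0
  ✓ 0x1C294  — 3 lookups
#1 VA=0x383E0096C (w,kernel):
  [0] read 0x19 idx=14: raw=0x20007 flags P=1 W=1 U=1 S=0
  [1] read 0x20 idx=31: raw=0x3E004 flags P=0 W=0 U=1 S=0
  → PAGE_NOT_PRESENT  (2 entries read)

Access #1 fault: PAGE_NOT_PRESENT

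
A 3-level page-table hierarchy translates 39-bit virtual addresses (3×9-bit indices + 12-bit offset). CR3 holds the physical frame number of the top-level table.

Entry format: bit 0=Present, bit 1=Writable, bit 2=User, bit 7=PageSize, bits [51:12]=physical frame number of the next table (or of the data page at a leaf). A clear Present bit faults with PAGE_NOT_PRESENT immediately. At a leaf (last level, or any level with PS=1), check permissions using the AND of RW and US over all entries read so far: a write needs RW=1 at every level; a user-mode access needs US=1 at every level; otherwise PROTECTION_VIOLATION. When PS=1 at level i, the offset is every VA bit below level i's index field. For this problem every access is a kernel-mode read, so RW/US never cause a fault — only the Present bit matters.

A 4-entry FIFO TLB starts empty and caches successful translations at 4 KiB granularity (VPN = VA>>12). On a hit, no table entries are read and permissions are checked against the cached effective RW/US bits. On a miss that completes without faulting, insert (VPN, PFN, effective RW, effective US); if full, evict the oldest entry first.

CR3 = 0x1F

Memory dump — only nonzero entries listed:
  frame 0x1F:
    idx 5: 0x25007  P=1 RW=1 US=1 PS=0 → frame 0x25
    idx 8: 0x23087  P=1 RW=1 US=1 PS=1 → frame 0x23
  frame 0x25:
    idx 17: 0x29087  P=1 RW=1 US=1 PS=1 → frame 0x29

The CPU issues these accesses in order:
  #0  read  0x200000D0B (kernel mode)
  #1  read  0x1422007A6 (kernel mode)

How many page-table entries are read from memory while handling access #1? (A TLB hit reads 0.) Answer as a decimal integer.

Per-access translation:
#0 VA=0x200000D0B (r,kernel):
  L0: frame=0x1F idx=8 entry=0x23087 [P=1 RW=1 US=1 PS=1]
  ⇒ phys 0x23D0B (huge @L0)  [1 reads]
#1 VA=0x1422007A6 (r,kernel):
  L0: frame=0x1F idx=5 entry=0x25007 [P=1 RW=1 US=1 PS=0]
  L1: frame=0x25 idx=17 entry=0x29087 [P=1 RW=1 US=1 PS=1]
  ⇒ phys 0x297A6 (huge @L1)  [2 reads]

Entries read for #1: 2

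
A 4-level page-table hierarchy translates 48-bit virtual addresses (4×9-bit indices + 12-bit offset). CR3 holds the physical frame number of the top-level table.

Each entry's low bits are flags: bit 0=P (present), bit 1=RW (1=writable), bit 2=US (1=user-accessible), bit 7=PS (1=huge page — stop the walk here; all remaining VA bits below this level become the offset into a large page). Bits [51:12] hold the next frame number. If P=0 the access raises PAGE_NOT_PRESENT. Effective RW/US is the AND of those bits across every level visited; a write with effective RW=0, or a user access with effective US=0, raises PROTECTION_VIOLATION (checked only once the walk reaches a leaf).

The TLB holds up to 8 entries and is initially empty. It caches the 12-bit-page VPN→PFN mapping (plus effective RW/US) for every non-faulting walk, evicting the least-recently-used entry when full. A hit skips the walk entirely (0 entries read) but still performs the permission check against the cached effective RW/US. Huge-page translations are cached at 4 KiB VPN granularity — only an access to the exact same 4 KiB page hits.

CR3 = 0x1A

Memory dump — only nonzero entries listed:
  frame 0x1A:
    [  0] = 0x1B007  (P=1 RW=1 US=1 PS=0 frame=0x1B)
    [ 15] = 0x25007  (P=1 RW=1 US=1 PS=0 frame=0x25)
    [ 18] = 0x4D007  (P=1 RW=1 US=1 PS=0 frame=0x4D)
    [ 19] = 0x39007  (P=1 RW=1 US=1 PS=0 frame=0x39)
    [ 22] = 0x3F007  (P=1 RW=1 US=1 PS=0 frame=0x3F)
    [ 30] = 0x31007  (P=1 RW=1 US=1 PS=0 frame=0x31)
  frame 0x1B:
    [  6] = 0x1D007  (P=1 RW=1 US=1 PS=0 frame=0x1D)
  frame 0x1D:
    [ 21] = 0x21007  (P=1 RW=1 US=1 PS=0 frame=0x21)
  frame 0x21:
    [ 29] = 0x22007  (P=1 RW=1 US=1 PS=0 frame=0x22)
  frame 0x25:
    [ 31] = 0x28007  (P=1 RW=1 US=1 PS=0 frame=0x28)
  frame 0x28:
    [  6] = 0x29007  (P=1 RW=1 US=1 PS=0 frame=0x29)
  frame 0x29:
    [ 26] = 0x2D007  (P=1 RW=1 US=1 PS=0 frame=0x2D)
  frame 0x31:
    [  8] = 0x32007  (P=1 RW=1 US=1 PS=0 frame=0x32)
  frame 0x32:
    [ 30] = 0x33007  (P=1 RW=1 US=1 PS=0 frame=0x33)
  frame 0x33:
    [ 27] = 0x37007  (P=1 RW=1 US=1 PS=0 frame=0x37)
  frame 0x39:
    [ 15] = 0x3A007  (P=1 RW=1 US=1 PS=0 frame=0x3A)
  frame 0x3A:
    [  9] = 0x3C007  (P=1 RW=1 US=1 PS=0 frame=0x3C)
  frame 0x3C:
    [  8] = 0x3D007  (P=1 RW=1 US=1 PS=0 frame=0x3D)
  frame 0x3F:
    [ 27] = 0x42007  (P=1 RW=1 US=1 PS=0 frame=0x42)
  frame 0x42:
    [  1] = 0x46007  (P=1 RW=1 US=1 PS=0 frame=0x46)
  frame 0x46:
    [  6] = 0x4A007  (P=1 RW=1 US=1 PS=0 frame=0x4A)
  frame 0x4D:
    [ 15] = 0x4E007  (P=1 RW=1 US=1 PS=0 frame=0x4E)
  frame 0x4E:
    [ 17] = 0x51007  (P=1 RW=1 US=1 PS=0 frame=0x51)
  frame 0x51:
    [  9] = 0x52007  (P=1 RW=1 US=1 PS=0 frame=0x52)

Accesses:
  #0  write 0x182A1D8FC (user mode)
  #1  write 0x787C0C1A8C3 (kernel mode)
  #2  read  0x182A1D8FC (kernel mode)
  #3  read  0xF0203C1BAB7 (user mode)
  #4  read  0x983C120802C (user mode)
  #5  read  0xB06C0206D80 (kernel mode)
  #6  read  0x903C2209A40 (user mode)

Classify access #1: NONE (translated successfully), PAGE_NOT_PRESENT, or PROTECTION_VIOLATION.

Trace:
#0 VA=0x182A1D8FC (w,user):
  L0 @0x1A[0] → 0x1B007  P=1,RW=1,US=1,PS=0
  L1 @0x1B[6] → 0x1D007  P=1,RW=1,US=1,PS=0
  L2 @0x1D[21] → 0x21007  P=1,RW=1,US=1,PS=0
  L3 @0x21[29] → 0x22007  P=1,RW=1,US=1,PS=0
  → PA=0x228FC  (4 entries read)
#1 VA=0x787C0C1A8C3 (w,kernel):
  L0 @0x1A[15] → 0x25007  P=1,RW=1,US=1,PS=0
  L1 @0x25[31] → 0x28007  P=1,RW=1,US=1,PS=0
  L2 @0x28[6] → 0x29007  P=1,RW=1,US=1,PS=0
  L3 @0x29[26] → 0x2D007  P=1,RW=1,US=1,PS=0
  → PA=0x2D8C3  (4 entries read)
#2 VA=0x182A1D8FC (r,kernel):
  TLB hit vpn=0x182A1D → PA=0x228FC
#3 VA=0xF0203C1BAB7 (r,user):
  L0 @0x1A[30] → 0x31007  P=1,RW=1,US=1,PS=0
  L1 @0x31[8] → 0x32007  P=1,RW=1,US=1,PS=0
  L2 @0x32[30] → 0x33007  P=1,RW=1,US=1,PS=0
  L3 @0x33[27] → 0x37007  P=1,RW=1,US=1,PS=0
  → PA=0x37AB7  (4 entries read)
#4 VA=0x983C120802C (r,user):
  L0 @0x1A[19] → 0x39007  P=1,RW=1,US=1,PS=0
  L1 @0x39[15] → 0x3A007  P=1,RW=1,US=1,PS=0
  L2 @0x3A[9] → 0x3C007  P=1,RW=1,US=1,PS=0
  L3 @0x3C[8] → 0x3D007  P=1,RW=1,US=1,PS=0
  → PA=0x3D02C  (4 entries read)
#5 VA=0xB06C0206D80 (r,kernel):
  L0 @0x1A[22] → 0x3F007  P=1,RW=1,US=1,PS=0
  L1 @0x3F[27] → 0x42007  P=1,RW=1,US=1,PS=0
  L2 @0x42[1] → 0x46007  P=1,RW=1,US=1,PS=0
  L3 @0x46[6] → 0x4A007  P=1,RW=1,US=1,PS=0
  → PA=0x4AD80  (4 entries read)
#6 VA=0x903C2209A40 (r,user):
  L0 @0x1A[18] → 0x4D007  P=1,RW=1,US=1,PS=0
  L1 @0x4D[15] → 0x4E007  P=1,RW=1,US=1,PS=0
  L2 @0x4E[17] → 0x51007  P=1,RW=1,US=1,PS=0
  L3 @0x51[9] → 0x52007  P=1,RW=1,US=1,PS=0
  → PA=0x52A40  (4 entries read)

Access #1 fault: NONE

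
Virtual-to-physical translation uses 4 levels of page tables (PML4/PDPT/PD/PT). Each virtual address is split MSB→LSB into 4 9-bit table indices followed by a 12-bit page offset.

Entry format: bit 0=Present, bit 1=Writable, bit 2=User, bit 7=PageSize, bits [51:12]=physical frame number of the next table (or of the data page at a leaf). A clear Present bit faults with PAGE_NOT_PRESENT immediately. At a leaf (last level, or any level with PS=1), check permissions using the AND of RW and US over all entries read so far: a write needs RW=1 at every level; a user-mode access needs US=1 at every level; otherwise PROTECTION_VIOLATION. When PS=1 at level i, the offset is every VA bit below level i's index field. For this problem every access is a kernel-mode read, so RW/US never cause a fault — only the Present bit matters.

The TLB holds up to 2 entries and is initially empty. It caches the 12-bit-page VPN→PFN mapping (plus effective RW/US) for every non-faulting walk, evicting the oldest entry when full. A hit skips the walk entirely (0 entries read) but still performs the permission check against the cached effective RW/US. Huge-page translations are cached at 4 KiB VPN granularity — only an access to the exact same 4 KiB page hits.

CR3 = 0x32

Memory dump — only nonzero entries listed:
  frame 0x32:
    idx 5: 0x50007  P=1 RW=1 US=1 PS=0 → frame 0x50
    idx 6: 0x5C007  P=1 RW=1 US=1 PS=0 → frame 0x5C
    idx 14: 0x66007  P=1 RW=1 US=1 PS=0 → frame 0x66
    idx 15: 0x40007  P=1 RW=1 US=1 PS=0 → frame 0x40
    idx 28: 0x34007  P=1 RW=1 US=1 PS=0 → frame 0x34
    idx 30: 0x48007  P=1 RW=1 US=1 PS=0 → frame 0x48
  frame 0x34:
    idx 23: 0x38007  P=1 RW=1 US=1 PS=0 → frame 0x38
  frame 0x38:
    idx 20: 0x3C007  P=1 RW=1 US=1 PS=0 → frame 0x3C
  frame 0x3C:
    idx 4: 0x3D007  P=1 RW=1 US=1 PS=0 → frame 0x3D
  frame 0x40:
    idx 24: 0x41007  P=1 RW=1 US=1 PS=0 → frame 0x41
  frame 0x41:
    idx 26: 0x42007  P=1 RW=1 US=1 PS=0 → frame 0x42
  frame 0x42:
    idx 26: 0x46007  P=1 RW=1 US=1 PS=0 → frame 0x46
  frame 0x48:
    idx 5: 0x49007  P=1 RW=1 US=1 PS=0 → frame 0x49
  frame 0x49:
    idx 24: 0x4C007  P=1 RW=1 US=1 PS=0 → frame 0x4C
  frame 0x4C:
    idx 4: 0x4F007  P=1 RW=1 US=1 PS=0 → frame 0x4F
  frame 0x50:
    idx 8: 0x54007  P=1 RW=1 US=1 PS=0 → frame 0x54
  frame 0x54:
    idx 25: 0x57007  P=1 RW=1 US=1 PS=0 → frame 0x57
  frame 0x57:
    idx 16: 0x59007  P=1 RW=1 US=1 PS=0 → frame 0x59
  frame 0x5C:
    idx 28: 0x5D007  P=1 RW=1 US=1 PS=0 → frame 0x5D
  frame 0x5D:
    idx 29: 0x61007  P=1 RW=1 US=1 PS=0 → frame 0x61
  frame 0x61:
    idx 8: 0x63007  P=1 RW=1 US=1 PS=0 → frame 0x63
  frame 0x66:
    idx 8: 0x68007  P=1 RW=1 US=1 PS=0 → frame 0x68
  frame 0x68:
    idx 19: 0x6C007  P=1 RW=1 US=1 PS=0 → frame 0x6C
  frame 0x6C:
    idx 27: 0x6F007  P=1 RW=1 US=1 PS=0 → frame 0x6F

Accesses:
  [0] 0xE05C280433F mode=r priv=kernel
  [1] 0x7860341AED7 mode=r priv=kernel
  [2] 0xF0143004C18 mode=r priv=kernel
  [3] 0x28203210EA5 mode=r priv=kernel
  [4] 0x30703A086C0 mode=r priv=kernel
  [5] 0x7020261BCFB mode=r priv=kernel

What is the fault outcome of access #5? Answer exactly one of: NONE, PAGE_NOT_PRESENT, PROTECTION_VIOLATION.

Per-access translation:
#0 VA=0xE05C280433F (r,kernel):
  L0: frame=0x32 idx=28 entry=0x34007 [P=1 RW=1 US=1 PS=0]
  L1: frame=0x34 idx=23 entry=0x38007 [P=1 RW=1 US=1 PS=0]
  L2: frame=0x38 idx=20 entry=0x3C007 [P=1 RW=1 US=1 PS=0]
  L3: frame=0x3C idx=4 entry=0x3D007 [P=1 RW=1 US=1 PS=0]
  ✓ 0x3D33F  — 4 lookups
#1 VA=0x7860341AED7 (r,kernel):
  L0: frame=0x32 idx=15 entry=0x40007 [P=1 RW=1 US=1 PS=0]
  L1: frame=0x40 idx=24 entry=0x41007 [P=1 RW=1 US=1 PS=0]
  L2: frame=0x41 idx=26 entry=0x42007 [P=1 RW=1 US=1 PS=0]
  L3: frame=0x42 idx=26 entry=0x46007 [P=1 RW=1 US=1 PS=0]
  ✓ 0x46ED7  — 4 lookups
#2 VA=0xF0143004C18 (r,kernel):
  L0: frame=0x32 idx=30 entry=0x48007 [P=1 RW=1 US=1 PS=0]
  L1: frame=0x48 idx=5 entry=0x49007 [P=1 RW=1 US=1 PS=0]
  L2: frame=0x49 idx=24 entry=0x4C007 [P=1 RW=1 US=1 PS=0]
  L3: frame=0x4C idx=4 entry=0x4F007 [P=1 RW=1 US=1 PS=0]
  ✓ 0x4FC18  — 4 lookups
#3 VA=0x28203210EA5 (r,kernel):
  L0: frame=0x32 idx=5 entry=0x50007 [P=1 RW=1 US=1 PS=0]
  L1: frame=0x50 idx=8 entry=0x54007 [P=1 RW=1 US=1 PS=0]
  L2: frame=0x54 idx=25 entry=0x57007 [P=1 RW=1 US=1 PS=0]
  L3: frame=0x57 idx=16 entry=0x59007 [P=1 RW=1 US=1 PS=0]
  ✓ 0x59EA5  — 4 lookups
#4 VA=0x30703A086C0 (r,kernel):
  L0: frame=0x32 idx=6 entry=0x5C007 [P=1 RW=1 US=1 PS=0]
  L1: frame=0x5C idx=28 entry=0x5D007 [P=1 RW=1 US=1 PS=0]
  L2: frame=0x5D idx=29 entry=0x61007 [P=1 RW=1 US=1 PS=0]
  L3: frame=0x61 idx=8 entry=0x63007 [P=1 RW=1 US=1 PS=0]
  ✓ 0x636C0  — 4 lookups
#5 VA=0x7020261BCFB (r,kernel):
  L0: frame=0x32 idx=14 entry=0x66007 [P=1 RW=1 US=1 PS=0]
  L1: frame=0x66 idx=8 entry=0x68007 [P=1 RW=1 US=1 PS=0]
  L2: frame=0x68 idx=19 entry=0x6C007 [P=1 RW=1 US=1 PS=0]
  L3: frame=0x6C idx=27 entry=0x6F007 [P=1 RW=1 US=1 PS=0]
  ✓ 0x6FCFB  — 4 lookups

Access #5 fault: NONE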